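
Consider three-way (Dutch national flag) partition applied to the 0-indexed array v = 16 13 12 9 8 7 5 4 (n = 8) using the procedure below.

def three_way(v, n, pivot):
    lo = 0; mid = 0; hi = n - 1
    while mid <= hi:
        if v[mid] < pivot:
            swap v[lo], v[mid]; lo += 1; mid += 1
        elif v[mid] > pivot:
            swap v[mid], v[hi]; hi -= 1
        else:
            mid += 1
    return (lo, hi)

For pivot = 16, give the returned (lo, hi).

(7, 7)

pivot = 16; lo=0, mid=0, hi=7
v[mid]=16=16: mid=1
v[mid]=13<16: swap v[0],v[1]; lo=1,mid=2 → 13 16 12 9 8 7 5 4
v[mid]=12<16: swap v[1],v[2]; lo=2,mid=3 → 13 12 16 9 8 7 5 4
v[mid]=9<16: swap v[2],v[3]; lo=3,mid=4 → 13 12 9 16 8 7 5 4
v[mid]=8<16: swap v[3],v[4]; lo=4,mid=5 → 13 12 9 8 16 7 5 4
v[mid]=7<16: swap v[4],v[5]; lo=5,mid=6 → 13 12 9 8 7 16 5 4
v[mid]=5<16: swap v[5],v[6]; lo=6,mid=7 → 13 12 9 8 7 5 16 4
v[mid]=4<16: swap v[6],v[7]; lo=7,mid=8 → 13 12 9 8 7 5 4 16
end: lo=7, hi=7; v = 13 12 9 8 7 5 4 16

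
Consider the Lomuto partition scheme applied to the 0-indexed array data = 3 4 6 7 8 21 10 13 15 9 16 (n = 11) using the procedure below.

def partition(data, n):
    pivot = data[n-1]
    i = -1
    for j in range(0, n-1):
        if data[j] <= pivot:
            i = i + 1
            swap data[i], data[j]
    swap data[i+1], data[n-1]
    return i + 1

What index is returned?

pivot=16, i=-1
j=0: 3≤16, i=0, swap(0,0) ⇒ 3 4 6 7 8 21 10 13 15 9 16
j=1: 4≤16, i=1, swap(1,1) ⇒ 3 4 6 7 8 21 10 13 15 9 16
j=2: 6≤16, i=2, swap(2,2) ⇒ 3 4 6 7 8 21 10 13 15 9 16
j=3: 7≤16, i=3, swap(3,3) ⇒ 3 4 6 7 8 21 10 13 15 9 16
j=4: 8≤16, i=4, swap(4,4) ⇒ 3 4 6 7 8 21 10 13 15 9 16
j=5: 21>16, skip
j=6: 10≤16, i=5, swap(5,6) ⇒ 3 4 6 7 8 10 21 13 15 9 16
j=7: 13≤16, i=6, swap(6,7) ⇒ 3 4 6 7 8 10 13 21 15 9 16
j=8: 15≤16, i=7, swap(7,8) ⇒ 3 4 6 7 8 10 13 15 21 9 16
j=9: 9≤16, i=8, swap(8,9) ⇒ 3 4 6 7 8 10 13 15 9 21 16
swap(9,10) ⇒ 3 4 6 7 8 10 13 15 9 16 21; return 9

9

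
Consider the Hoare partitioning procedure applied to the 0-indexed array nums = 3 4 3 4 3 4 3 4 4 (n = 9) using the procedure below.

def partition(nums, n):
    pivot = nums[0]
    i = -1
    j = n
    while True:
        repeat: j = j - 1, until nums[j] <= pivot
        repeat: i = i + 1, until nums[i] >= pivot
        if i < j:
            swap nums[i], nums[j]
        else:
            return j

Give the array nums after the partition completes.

3 3 3 4 4 4 3 4 4

pivot = nums[0] = 3; i = -1, j = 9
j→6 (nums[6]=3≤3), i→0 (nums[0]=3≥3); i<j, swap → 3 4 3 4 3 4 3 4 4
j→4 (nums[4]=3≤3), i→1 (nums[1]=4≥3); i<j, swap → 3 3 3 4 4 4 3 4 4
j→2, i→2; i≥j, return j=2. nums = 3 3 3 4 4 4 3 4 4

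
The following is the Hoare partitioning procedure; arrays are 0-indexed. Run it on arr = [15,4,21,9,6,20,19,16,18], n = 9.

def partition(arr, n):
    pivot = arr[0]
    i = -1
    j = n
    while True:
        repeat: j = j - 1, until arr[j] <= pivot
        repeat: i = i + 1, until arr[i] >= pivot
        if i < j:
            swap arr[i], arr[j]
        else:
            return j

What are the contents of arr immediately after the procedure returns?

pivot = arr[0] = 15; i = -1, j = 9
j→4 (arr[4]=6≤15), i→0 (arr[0]=15≥15); i<j, swap → [6,4,21,9,15,20,19,16,18]
j→3 (arr[3]=9≤15), i→2 (arr[2]=21≥15); i<j, swap → [6,4,9,21,15,20,19,16,18]
j→2, i→3; i≥j, return j=2. arr = [6,4,9,21,15,20,19,16,18]

[6,4,9,21,15,20,19,16,18]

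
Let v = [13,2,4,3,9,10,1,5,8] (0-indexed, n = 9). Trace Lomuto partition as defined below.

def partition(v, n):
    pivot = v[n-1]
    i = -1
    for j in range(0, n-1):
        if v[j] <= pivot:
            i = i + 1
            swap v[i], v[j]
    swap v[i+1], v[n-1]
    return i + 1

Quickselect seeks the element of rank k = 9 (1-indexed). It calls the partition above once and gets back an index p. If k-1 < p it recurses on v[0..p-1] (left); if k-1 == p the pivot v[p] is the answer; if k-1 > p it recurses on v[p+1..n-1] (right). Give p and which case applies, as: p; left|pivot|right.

5; right

pivot = v[8] = 8; i = -1
j=0: v[0]=13 > 8 → no swap
j=1: v[1]=2 ≤ 8 → i=0, swap v[0],v[1] → [2,13,4,3,9,10,1,5,8]
j=2: v[2]=4 ≤ 8 → i=1, swap v[1],v[2] → [2,4,13,3,9,10,1,5,8]
j=3: v[3]=3 ≤ 8 → i=2, swap v[2],v[3] → [2,4,3,13,9,10,1,5,8]
j=4: v[4]=9 > 8 → no swap
j=5: v[5]=10 > 8 → no swap
j=6: v[6]=1 ≤ 8 → i=3, swap v[3],v[6] → [2,4,3,1,9,10,13,5,8]
j=7: v[7]=5 ≤ 8 → i=4, swap v[4],v[7] → [2,4,3,1,5,10,13,9,8]
final swap v[5],v[8] → [2,4,3,1,5,8,13,9,10]; return 5
p = 5; k-1 = 8 > 5 ⇒ right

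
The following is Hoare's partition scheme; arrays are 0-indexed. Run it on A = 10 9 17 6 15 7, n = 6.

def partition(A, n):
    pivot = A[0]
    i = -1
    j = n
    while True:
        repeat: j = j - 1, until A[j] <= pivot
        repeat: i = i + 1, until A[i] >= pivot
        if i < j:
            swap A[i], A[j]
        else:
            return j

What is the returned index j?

2

pivot=10
j stops at 5 (7), i stops at 0 (10); swap ⇒ 7 9 17 6 15 10
j stops at 3 (6), i stops at 2 (17); swap ⇒ 7 9 6 17 15 10
j stops at 2, i stops at 3; i≥j ⇒ return 2. A=7 9 6 17 15 10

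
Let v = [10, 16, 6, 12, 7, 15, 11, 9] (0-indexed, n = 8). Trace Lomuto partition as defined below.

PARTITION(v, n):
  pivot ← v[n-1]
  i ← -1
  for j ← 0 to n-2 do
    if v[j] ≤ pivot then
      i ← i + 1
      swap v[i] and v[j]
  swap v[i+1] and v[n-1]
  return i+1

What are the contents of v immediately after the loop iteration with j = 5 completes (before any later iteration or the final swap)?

pivot = v[7] = 9; i = -1
j=0: v[0]=10 > 9 → no swap
j=1: v[1]=16 > 9 → no swap
j=2: v[2]=6 ≤ 9 → i=0, swap v[0],v[2] → [6, 16, 10, 12, 7, 15, 11, 9]
j=3: v[3]=12 > 9 → no swap
j=4: v[4]=7 ≤ 9 → i=1, swap v[1],v[4] → [6, 7, 10, 12, 16, 15, 11, 9]
j=5: v[5]=15 > 9 → no swap
(after j=5) v = [6, 7, 10, 12, 16, 15, 11, 9]

[6, 7, 10, 12, 16, 15, 11, 9]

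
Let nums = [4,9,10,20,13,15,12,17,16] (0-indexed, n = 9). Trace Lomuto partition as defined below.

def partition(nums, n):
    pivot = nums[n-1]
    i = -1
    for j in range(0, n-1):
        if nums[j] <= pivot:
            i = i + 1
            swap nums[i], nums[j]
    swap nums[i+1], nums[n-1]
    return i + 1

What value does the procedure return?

6

pivot=16, i=-1
j=0: 4≤16, i=0, swap(0,0) ⇒ [4,9,10,20,13,15,12,17,16]
j=1: 9≤16, i=1, swap(1,1) ⇒ [4,9,10,20,13,15,12,17,16]
j=2: 10≤16, i=2, swap(2,2) ⇒ [4,9,10,20,13,15,12,17,16]
j=3: 20>16, skip
j=4: 13≤16, i=3, swap(3,4) ⇒ [4,9,10,13,20,15,12,17,16]
j=5: 15≤16, i=4, swap(4,5) ⇒ [4,9,10,13,15,20,12,17,16]
j=6: 12≤16, i=5, swap(5,6) ⇒ [4,9,10,13,15,12,20,17,16]
j=7: 17>16, skip
swap(6,8) ⇒ [4,9,10,13,15,12,16,17,20]; return 6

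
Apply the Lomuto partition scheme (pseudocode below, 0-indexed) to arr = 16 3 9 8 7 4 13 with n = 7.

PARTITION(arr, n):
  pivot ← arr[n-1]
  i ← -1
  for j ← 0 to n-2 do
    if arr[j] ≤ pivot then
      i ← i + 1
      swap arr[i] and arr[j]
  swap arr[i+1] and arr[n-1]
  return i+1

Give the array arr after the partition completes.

3 9 8 7 4 13 16

pivot = arr[6] = 13; i = -1
j=0: arr[0]=16 > 13 → no swap
j=1: arr[1]=3 ≤ 13 → i=0, swap arr[0],arr[1] → 3 16 9 8 7 4 13
j=2: arr[2]=9 ≤ 13 → i=1, swap arr[1],arr[2] → 3 9 16 8 7 4 13
j=3: arr[3]=8 ≤ 13 → i=2, swap arr[2],arr[3] → 3 9 8 16 7 4 13
j=4: arr[4]=7 ≤ 13 → i=3, swap arr[3],arr[4] → 3 9 8 7 16 4 13
j=5: arr[5]=4 ≤ 13 → i=4, swap arr[4],arr[5] → 3 9 8 7 4 16 13
final swap arr[5],arr[6] → 3 9 8 7 4 13 16; return 5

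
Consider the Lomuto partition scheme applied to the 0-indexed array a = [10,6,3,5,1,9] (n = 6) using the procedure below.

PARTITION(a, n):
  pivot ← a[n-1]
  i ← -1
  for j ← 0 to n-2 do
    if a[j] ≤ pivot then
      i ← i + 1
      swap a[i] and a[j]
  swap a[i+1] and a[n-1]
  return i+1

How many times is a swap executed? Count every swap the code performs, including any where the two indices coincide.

pivot=9, i=-1
j=0: 10>9, skip
j=1: 6≤9, i=0, swap(0,1) ⇒ [6,10,3,5,1,9]
j=2: 3≤9, i=1, swap(1,2) ⇒ [6,3,10,5,1,9]
j=3: 5≤9, i=2, swap(2,3) ⇒ [6,3,5,10,1,9]
j=4: 1≤9, i=3, swap(3,4) ⇒ [6,3,5,1,10,9]
swap(4,5) ⇒ [6,3,5,1,9,10]; return 4

5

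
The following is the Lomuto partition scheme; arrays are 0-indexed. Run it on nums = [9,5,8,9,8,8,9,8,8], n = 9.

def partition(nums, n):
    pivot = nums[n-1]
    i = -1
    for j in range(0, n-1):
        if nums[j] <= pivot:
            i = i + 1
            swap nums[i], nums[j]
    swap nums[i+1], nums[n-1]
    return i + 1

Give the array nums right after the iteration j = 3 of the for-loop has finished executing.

[5,8,9,9,8,8,9,8,8]

pivot=8, i=-1
j=0: 9>8, skip
j=1: 5≤8, i=0, swap(0,1) ⇒ [5,9,8,9,8,8,9,8,8]
j=2: 8≤8, i=1, swap(1,2) ⇒ [5,8,9,9,8,8,9,8,8]
j=3: 9>8, skip
(after j=3) nums = [5,8,9,9,8,8,9,8,8]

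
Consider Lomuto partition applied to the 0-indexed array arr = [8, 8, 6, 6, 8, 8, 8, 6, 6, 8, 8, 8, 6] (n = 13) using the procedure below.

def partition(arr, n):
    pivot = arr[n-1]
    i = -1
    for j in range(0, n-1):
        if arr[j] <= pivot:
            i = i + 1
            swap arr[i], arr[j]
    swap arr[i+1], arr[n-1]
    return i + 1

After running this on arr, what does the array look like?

pivot = arr[12] = 6; i = -1
j=0: arr[0]=8 > 6 → no swap
j=1: arr[1]=8 > 6 → no swap
j=2: arr[2]=6 ≤ 6 → i=0, swap arr[0],arr[2] → [6, 8, 8, 6, 8, 8, 8, 6, 6, 8, 8, 8, 6]
j=3: arr[3]=6 ≤ 6 → i=1, swap arr[1],arr[3] → [6, 6, 8, 8, 8, 8, 8, 6, 6, 8, 8, 8, 6]
j=4: arr[4]=8 > 6 → no swap
j=5: arr[5]=8 > 6 → no swap
j=6: arr[6]=8 > 6 → no swap
j=7: arr[7]=6 ≤ 6 → i=2, swap arr[2],arr[7] → [6, 6, 6, 8, 8, 8, 8, 8, 6, 8, 8, 8, 6]
j=8: arr[8]=6 ≤ 6 → i=3, swap arr[3],arr[8] → [6, 6, 6, 6, 8, 8, 8, 8, 8, 8, 8, 8, 6]
j=9: arr[9]=8 > 6 → no swap
j=10: arr[10]=8 > 6 → no swap
j=11: arr[11]=8 > 6 → no swap
final swap arr[4],arr[12] → [6, 6, 6, 6, 6, 8, 8, 8, 8, 8, 8, 8, 8]; return 4

[6, 6, 6, 6, 6, 8, 8, 8, 8, 8, 8, 8, 8]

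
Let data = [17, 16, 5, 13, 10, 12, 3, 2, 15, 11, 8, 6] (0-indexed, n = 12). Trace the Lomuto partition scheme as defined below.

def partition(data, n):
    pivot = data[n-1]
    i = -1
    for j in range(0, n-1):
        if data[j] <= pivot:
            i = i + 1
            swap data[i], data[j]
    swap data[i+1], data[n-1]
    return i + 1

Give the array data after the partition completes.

[5, 3, 2, 6, 10, 12, 16, 17, 15, 11, 8, 13]

pivot = data[11] = 6; i = -1
j=0: data[0]=17 > 6 → no swap
j=1: data[1]=16 > 6 → no swap
j=2: data[2]=5 ≤ 6 → i=0, swap data[0],data[2] → [5, 16, 17, 13, 10, 12, 3, 2, 15, 11, 8, 6]
j=3: data[3]=13 > 6 → no swap
j=4: data[4]=10 > 6 → no swap
j=5: data[5]=12 > 6 → no swap
j=6: data[6]=3 ≤ 6 → i=1, swap data[1],data[6] → [5, 3, 17, 13, 10, 12, 16, 2, 15, 11, 8, 6]
j=7: data[7]=2 ≤ 6 → i=2, swap data[2],data[7] → [5, 3, 2, 13, 10, 12, 16, 17, 15, 11, 8, 6]
j=8: data[8]=15 > 6 → no swap
j=9: data[9]=11 > 6 → no swap
j=10: data[10]=8 > 6 → no swap
final swap data[3],data[11] → [5, 3, 2, 6, 10, 12, 16, 17, 15, 11, 8, 13]; return 3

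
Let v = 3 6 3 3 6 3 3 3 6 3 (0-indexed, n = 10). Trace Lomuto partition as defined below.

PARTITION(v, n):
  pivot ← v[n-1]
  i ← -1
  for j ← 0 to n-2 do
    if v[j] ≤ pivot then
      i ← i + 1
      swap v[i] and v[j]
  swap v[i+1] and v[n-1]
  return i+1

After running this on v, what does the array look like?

pivot = v[9] = 3; i = -1
j=0: v[0]=3 ≤ 3 → i=0, swap v[0],v[0] (no change) → 3 6 3 3 6 3 3 3 6 3
j=1: v[1]=6 > 3 → no swap
j=2: v[2]=3 ≤ 3 → i=1, swap v[1],v[2] → 3 3 6 3 6 3 3 3 6 3
j=3: v[3]=3 ≤ 3 → i=2, swap v[2],v[3] → 3 3 3 6 6 3 3 3 6 3
j=4: v[4]=6 > 3 → no swap
j=5: v[5]=3 ≤ 3 → i=3, swap v[3],v[5] → 3 3 3 3 6 6 3 3 6 3
j=6: v[6]=3 ≤ 3 → i=4, swap v[4],v[6] → 3 3 3 3 3 6 6 3 6 3
j=7: v[7]=3 ≤ 3 → i=5, swap v[5],v[7] → 3 3 3 3 3 3 6 6 6 3
j=8: v[8]=6 > 3 → no swap
final swap v[6],v[9] → 3 3 3 3 3 3 3 6 6 6; return 6

3 3 3 3 3 3 3 6 6 6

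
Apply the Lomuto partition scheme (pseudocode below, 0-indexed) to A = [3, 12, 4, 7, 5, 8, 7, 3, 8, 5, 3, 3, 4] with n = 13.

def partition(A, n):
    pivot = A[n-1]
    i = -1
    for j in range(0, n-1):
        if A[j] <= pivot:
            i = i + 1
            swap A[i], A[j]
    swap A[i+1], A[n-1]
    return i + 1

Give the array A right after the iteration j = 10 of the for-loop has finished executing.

[3, 4, 3, 3, 5, 8, 7, 12, 8, 5, 7, 3, 4]

pivot = A[12] = 4; i = -1
j=0: A[0]=3 ≤ 4 → i=0, swap A[0],A[0] (no change) → [3, 12, 4, 7, 5, 8, 7, 3, 8, 5, 3, 3, 4]
j=1: A[1]=12 > 4 → no swap
j=2: A[2]=4 ≤ 4 → i=1, swap A[1],A[2] → [3, 4, 12, 7, 5, 8, 7, 3, 8, 5, 3, 3, 4]
j=3: A[3]=7 > 4 → no swap
j=4: A[4]=5 > 4 → no swap
j=5: A[5]=8 > 4 → no swap
j=6: A[6]=7 > 4 → no swap
j=7: A[7]=3 ≤ 4 → i=2, swap A[2],A[7] → [3, 4, 3, 7, 5, 8, 7, 12, 8, 5, 3, 3, 4]
j=8: A[8]=8 > 4 → no swap
j=9: A[9]=5 > 4 → no swap
j=10: A[10]=3 ≤ 4 → i=3, swap A[3],A[10] → [3, 4, 3, 3, 5, 8, 7, 12, 8, 5, 7, 3, 4]
(after j=10) A = [3, 4, 3, 3, 5, 8, 7, 12, 8, 5, 7, 3, 4]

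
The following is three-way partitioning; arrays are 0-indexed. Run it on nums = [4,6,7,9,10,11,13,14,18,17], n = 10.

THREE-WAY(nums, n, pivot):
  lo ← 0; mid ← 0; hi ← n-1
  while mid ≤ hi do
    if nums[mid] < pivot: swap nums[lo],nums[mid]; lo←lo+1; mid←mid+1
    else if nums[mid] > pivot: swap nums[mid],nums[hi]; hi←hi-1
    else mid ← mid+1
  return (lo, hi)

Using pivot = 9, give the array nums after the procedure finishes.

[4,6,7,9,11,13,14,18,17,10]

pivot = 9; lo=0, mid=0, hi=9
nums[mid]=4<9: swap nums[0],nums[0]; lo=1,mid=1 → [4,6,7,9,10,11,13,14,18,17]
nums[mid]=6<9: swap nums[1],nums[1]; lo=2,mid=2 → [4,6,7,9,10,11,13,14,18,17]
nums[mid]=7<9: swap nums[2],nums[2]; lo=3,mid=3 → [4,6,7,9,10,11,13,14,18,17]
nums[mid]=9=9: mid=4
nums[mid]=10>9: swap nums[4],nums[9]; hi=8 → [4,6,7,9,17,11,13,14,18,10]
nums[mid]=17>9: swap nums[4],nums[8]; hi=7 → [4,6,7,9,18,11,13,14,17,10]
nums[mid]=18>9: swap nums[4],nums[7]; hi=6 → [4,6,7,9,14,11,13,18,17,10]
nums[mid]=14>9: swap nums[4],nums[6]; hi=5 → [4,6,7,9,13,11,14,18,17,10]
nums[mid]=13>9: swap nums[4],nums[5]; hi=4 → [4,6,7,9,11,13,14,18,17,10]
nums[mid]=11>9: swap nums[4],nums[4]; hi=3 → [4,6,7,9,11,13,14,18,17,10]
end: lo=3, hi=3; nums = [4,6,7,9,11,13,14,18,17,10]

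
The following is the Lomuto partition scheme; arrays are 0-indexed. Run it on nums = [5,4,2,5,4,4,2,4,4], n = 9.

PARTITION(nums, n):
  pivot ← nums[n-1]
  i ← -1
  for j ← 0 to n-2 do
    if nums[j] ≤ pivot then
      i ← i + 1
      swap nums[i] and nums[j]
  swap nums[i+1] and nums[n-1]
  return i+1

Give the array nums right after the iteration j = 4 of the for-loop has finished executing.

pivot=4, i=-1
j=0: 5>4, skip
j=1: 4≤4, i=0, swap(0,1) ⇒ [4,5,2,5,4,4,2,4,4]
j=2: 2≤4, i=1, swap(1,2) ⇒ [4,2,5,5,4,4,2,4,4]
j=3: 5>4, skip
j=4: 4≤4, i=2, swap(2,4) ⇒ [4,2,4,5,5,4,2,4,4]
(after j=4) nums = [4,2,4,5,5,4,2,4,4]

[4,2,4,5,5,4,2,4,4]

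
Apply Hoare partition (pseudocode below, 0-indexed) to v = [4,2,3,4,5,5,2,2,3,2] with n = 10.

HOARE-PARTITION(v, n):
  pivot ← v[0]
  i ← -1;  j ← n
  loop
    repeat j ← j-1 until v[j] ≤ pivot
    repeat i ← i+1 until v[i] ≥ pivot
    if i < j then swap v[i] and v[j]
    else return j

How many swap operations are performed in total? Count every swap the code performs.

pivot = v[0] = 4; i = -1, j = 10
j→9 (v[9]=2≤4), i→0 (v[0]=4≥4); i<j, swap → [2,2,3,4,5,5,2,2,3,4]
j→8 (v[8]=3≤4), i→3 (v[3]=4≥4); i<j, swap → [2,2,3,3,5,5,2,2,4,4]
j→7 (v[7]=2≤4), i→4 (v[4]=5≥4); i<j, swap → [2,2,3,3,2,5,2,5,4,4]
j→6 (v[6]=2≤4), i→5 (v[5]=5≥4); i<j, swap → [2,2,3,3,2,2,5,5,4,4]
j→5, i→6; i≥j, return j=5. v = [2,2,3,3,2,2,5,5,4,4]

4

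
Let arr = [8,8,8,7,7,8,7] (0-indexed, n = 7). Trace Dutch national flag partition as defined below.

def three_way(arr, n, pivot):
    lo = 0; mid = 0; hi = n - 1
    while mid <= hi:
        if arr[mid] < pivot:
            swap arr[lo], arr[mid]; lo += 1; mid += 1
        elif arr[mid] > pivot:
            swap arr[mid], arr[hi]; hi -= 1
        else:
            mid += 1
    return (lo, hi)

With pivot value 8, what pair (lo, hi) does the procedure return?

pivot = 8; lo=0, mid=0, hi=6
arr[mid]=8=8: mid=1
arr[mid]=8=8: mid=2
arr[mid]=8=8: mid=3
arr[mid]=7<8: swap arr[0],arr[3]; lo=1,mid=4 → [7,8,8,8,7,8,7]
arr[mid]=7<8: swap arr[1],arr[4]; lo=2,mid=5 → [7,7,8,8,8,8,7]
arr[mid]=8=8: mid=6
arr[mid]=7<8: swap arr[2],arr[6]; lo=3,mid=7 → [7,7,7,8,8,8,8]
end: lo=3, hi=6; arr = [7,7,7,8,8,8,8]

(3, 6)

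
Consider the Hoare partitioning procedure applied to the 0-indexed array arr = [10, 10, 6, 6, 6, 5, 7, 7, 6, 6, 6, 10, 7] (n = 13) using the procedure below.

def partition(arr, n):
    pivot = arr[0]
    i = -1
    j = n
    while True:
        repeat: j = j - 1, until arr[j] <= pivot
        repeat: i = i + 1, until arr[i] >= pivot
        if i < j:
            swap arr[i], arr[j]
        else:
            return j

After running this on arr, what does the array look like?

pivot=10
j stops at 12 (7), i stops at 0 (10); swap ⇒ [7, 10, 6, 6, 6, 5, 7, 7, 6, 6, 6, 10, 10]
j stops at 11 (10), i stops at 1 (10); swap ⇒ [7, 10, 6, 6, 6, 5, 7, 7, 6, 6, 6, 10, 10]
j stops at 10, i stops at 11; i≥j ⇒ return 10. arr=[7, 10, 6, 6, 6, 5, 7, 7, 6, 6, 6, 10, 10]

[7, 10, 6, 6, 6, 5, 7, 7, 6, 6, 6, 10, 10]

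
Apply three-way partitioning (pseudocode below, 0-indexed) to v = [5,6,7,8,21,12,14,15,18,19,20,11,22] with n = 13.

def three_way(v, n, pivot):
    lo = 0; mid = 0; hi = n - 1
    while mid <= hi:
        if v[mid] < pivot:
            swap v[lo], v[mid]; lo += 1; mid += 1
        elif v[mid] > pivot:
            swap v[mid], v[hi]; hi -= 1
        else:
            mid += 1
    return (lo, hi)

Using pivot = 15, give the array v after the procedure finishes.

[5,6,7,8,11,12,14,15,19,20,18,22,21]

lo=0 mid=0 hi=12
5<15: swap(0,0), lo=1 mid=1 ⇒ [5,6,7,8,21,12,14,15,18,19,20,11,22]
6<15: swap(1,1), lo=2 mid=2 ⇒ [5,6,7,8,21,12,14,15,18,19,20,11,22]
7<15: swap(2,2), lo=3 mid=3 ⇒ [5,6,7,8,21,12,14,15,18,19,20,11,22]
8<15: swap(3,3), lo=4 mid=4 ⇒ [5,6,7,8,21,12,14,15,18,19,20,11,22]
21>15: swap(4,12), hi=11 ⇒ [5,6,7,8,22,12,14,15,18,19,20,11,21]
22>15: swap(4,11), hi=10 ⇒ [5,6,7,8,11,12,14,15,18,19,20,22,21]
11<15: swap(4,4), lo=5 mid=5 ⇒ [5,6,7,8,11,12,14,15,18,19,20,22,21]
12<15: swap(5,5), lo=6 mid=6 ⇒ [5,6,7,8,11,12,14,15,18,19,20,22,21]
14<15: swap(6,6), lo=7 mid=7 ⇒ [5,6,7,8,11,12,14,15,18,19,20,22,21]
15=15: mid=8
18>15: swap(8,10), hi=9 ⇒ [5,6,7,8,11,12,14,15,20,19,18,22,21]
20>15: swap(8,9), hi=8 ⇒ [5,6,7,8,11,12,14,15,19,20,18,22,21]
19>15: swap(8,8), hi=7 ⇒ [5,6,7,8,11,12,14,15,19,20,18,22,21]
done. lo=7 hi=7; v=[5,6,7,8,11,12,14,15,19,20,18,22,21]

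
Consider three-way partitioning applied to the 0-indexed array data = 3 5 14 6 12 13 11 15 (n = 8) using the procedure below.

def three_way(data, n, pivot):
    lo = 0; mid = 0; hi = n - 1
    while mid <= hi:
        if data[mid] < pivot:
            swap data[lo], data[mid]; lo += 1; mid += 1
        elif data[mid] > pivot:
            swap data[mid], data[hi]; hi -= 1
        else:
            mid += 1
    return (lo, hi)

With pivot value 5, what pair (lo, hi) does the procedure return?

pivot = 5; lo=0, mid=0, hi=7
data[mid]=3<5: swap data[0],data[0]; lo=1,mid=1 → 3 5 14 6 12 13 11 15
data[mid]=5=5: mid=2
data[mid]=14>5: swap data[2],data[7]; hi=6 → 3 5 15 6 12 13 11 14
data[mid]=15>5: swap data[2],data[6]; hi=5 → 3 5 11 6 12 13 15 14
data[mid]=11>5: swap data[2],data[5]; hi=4 → 3 5 13 6 12 11 15 14
data[mid]=13>5: swap data[2],data[4]; hi=3 → 3 5 12 6 13 11 15 14
data[mid]=12>5: swap data[2],data[3]; hi=2 → 3 5 6 12 13 11 15 14
data[mid]=6>5: swap data[2],data[2]; hi=1 → 3 5 6 12 13 11 15 14
end: lo=1, hi=1; data = 3 5 6 12 13 11 15 14

(1, 1)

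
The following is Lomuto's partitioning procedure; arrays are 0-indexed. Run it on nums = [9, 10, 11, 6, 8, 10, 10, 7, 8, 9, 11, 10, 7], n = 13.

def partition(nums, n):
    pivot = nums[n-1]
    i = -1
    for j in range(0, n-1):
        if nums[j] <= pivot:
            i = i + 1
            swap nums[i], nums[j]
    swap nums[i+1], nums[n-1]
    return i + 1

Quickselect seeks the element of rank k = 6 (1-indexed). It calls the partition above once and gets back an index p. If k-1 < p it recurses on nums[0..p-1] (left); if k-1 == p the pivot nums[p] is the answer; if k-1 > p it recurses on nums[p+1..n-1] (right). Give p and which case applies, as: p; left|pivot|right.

pivot=7, i=-1
j=0: 9>7, skip
j=1: 10>7, skip
j=2: 11>7, skip
j=3: 6≤7, i=0, swap(0,3) ⇒ [6, 10, 11, 9, 8, 10, 10, 7, 8, 9, 11, 10, 7]
j=4: 8>7, skip
j=5: 10>7, skip
j=6: 10>7, skip
j=7: 7≤7, i=1, swap(1,7) ⇒ [6, 7, 11, 9, 8, 10, 10, 10, 8, 9, 11, 10, 7]
j=8: 8>7, skip
j=9: 9>7, skip
j=10: 11>7, skip
j=11: 10>7, skip
swap(2,12) ⇒ [6, 7, 7, 9, 8, 10, 10, 10, 8, 9, 11, 10, 11]; return 2
p = 2; k-1 = 5 > 2 ⇒ right

2; right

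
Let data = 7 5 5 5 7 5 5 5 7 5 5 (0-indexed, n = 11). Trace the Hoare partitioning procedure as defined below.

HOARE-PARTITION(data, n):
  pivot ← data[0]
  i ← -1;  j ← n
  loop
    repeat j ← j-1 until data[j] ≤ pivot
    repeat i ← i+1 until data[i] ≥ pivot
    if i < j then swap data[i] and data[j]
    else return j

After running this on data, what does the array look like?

pivot=7
j stops at 10 (5), i stops at 0 (7); swap ⇒ 5 5 5 5 7 5 5 5 7 5 7
j stops at 9 (5), i stops at 4 (7); swap ⇒ 5 5 5 5 5 5 5 5 7 7 7
j stops at 8, i stops at 8; i≥j ⇒ return 8. data=5 5 5 5 5 5 5 5 7 7 7

5 5 5 5 5 5 5 5 7 7 7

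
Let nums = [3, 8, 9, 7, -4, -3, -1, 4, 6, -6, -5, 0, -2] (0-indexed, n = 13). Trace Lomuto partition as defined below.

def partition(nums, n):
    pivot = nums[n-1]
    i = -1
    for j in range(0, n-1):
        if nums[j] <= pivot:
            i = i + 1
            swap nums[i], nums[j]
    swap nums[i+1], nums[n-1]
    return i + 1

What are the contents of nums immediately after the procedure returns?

pivot = nums[12] = -2; i = -1
j=0: nums[0]=3 > -2 → no swap
j=1: nums[1]=8 > -2 → no swap
j=2: nums[2]=9 > -2 → no swap
j=3: nums[3]=7 > -2 → no swap
j=4: nums[4]=-4 ≤ -2 → i=0, swap nums[0],nums[4] → [-4, 8, 9, 7, 3, -3, -1, 4, 6, -6, -5, 0, -2]
j=5: nums[5]=-3 ≤ -2 → i=1, swap nums[1],nums[5] → [-4, -3, 9, 7, 3, 8, -1, 4, 6, -6, -5, 0, -2]
j=6: nums[6]=-1 > -2 → no swap
j=7: nums[7]=4 > -2 → no swap
j=8: nums[8]=6 > -2 → no swap
j=9: nums[9]=-6 ≤ -2 → i=2, swap nums[2],nums[9] → [-4, -3, -6, 7, 3, 8, -1, 4, 6, 9, -5, 0, -2]
j=10: nums[10]=-5 ≤ -2 → i=3, swap nums[3],nums[10] → [-4, -3, -6, -5, 3, 8, -1, 4, 6, 9, 7, 0, -2]
j=11: nums[11]=0 > -2 → no swap
final swap nums[4],nums[12] → [-4, -3, -6, -5, -2, 8, -1, 4, 6, 9, 7, 0, 3]; return 4

[-4, -3, -6, -5, -2, 8, -1, 4, 6, 9, 7, 0, 3]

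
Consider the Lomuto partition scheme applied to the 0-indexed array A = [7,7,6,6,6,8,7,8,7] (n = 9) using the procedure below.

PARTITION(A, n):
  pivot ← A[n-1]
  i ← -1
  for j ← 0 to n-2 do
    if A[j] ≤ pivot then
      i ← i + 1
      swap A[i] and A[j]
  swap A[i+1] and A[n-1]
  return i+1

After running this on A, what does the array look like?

pivot = A[8] = 7; i = -1
j=0: A[0]=7 ≤ 7 → i=0, swap A[0],A[0] (no change) → [7,7,6,6,6,8,7,8,7]
j=1: A[1]=7 ≤ 7 → i=1, swap A[1],A[1] (no change) → [7,7,6,6,6,8,7,8,7]
j=2: A[2]=6 ≤ 7 → i=2, swap A[2],A[2] (no change) → [7,7,6,6,6,8,7,8,7]
j=3: A[3]=6 ≤ 7 → i=3, swap A[3],A[3] (no change) → [7,7,6,6,6,8,7,8,7]
j=4: A[4]=6 ≤ 7 → i=4, swap A[4],A[4] (no change) → [7,7,6,6,6,8,7,8,7]
j=5: A[5]=8 > 7 → no swap
j=6: A[6]=7 ≤ 7 → i=5, swap A[5],A[6] → [7,7,6,6,6,7,8,8,7]
j=7: A[7]=8 > 7 → no swap
final swap A[6],A[8] → [7,7,6,6,6,7,7,8,8]; return 6

[7,7,6,6,6,7,7,8,8]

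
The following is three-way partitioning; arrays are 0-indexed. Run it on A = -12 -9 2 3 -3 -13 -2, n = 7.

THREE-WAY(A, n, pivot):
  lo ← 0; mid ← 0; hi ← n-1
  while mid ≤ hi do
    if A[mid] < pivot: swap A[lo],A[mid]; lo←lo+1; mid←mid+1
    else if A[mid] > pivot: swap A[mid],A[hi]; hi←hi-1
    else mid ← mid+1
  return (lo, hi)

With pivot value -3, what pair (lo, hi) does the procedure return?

(3, 3)

pivot = -3; lo=0, mid=0, hi=6
A[mid]=-12<-3: swap A[0],A[0]; lo=1,mid=1 → -12 -9 2 3 -3 -13 -2
A[mid]=-9<-3: swap A[1],A[1]; lo=2,mid=2 → -12 -9 2 3 -3 -13 -2
A[mid]=2>-3: swap A[2],A[6]; hi=5 → -12 -9 -2 3 -3 -13 2
A[mid]=-2>-3: swap A[2],A[5]; hi=4 → -12 -9 -13 3 -3 -2 2
A[mid]=-13<-3: swap A[2],A[2]; lo=3,mid=3 → -12 -9 -13 3 -3 -2 2
A[mid]=3>-3: swap A[3],A[4]; hi=3 → -12 -9 -13 -3 3 -2 2
A[mid]=-3=-3: mid=4
end: lo=3, hi=3; A = -12 -9 -13 -3 3 -2 2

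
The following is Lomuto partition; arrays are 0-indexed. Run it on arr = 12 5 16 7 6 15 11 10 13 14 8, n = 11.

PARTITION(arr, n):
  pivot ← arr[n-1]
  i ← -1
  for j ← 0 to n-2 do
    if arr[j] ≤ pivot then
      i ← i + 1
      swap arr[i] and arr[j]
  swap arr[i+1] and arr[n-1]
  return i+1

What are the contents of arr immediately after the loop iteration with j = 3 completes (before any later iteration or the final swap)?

5 7 16 12 6 15 11 10 13 14 8

pivot = arr[10] = 8; i = -1
j=0: arr[0]=12 > 8 → no swap
j=1: arr[1]=5 ≤ 8 → i=0, swap arr[0],arr[1] → 5 12 16 7 6 15 11 10 13 14 8
j=2: arr[2]=16 > 8 → no swap
j=3: arr[3]=7 ≤ 8 → i=1, swap arr[1],arr[3] → 5 7 16 12 6 15 11 10 13 14 8
(after j=3) arr = 5 7 16 12 6 15 11 10 13 14 8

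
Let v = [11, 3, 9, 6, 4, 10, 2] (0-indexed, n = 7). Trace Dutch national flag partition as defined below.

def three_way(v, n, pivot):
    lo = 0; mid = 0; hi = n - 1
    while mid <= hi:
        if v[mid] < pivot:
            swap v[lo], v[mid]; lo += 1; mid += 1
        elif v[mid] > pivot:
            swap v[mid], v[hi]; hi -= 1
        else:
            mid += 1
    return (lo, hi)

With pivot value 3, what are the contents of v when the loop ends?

[2, 3, 6, 4, 10, 9, 11]

pivot = 3; lo=0, mid=0, hi=6
v[mid]=11>3: swap v[0],v[6]; hi=5 → [2, 3, 9, 6, 4, 10, 11]
v[mid]=2<3: swap v[0],v[0]; lo=1,mid=1 → [2, 3, 9, 6, 4, 10, 11]
v[mid]=3=3: mid=2
v[mid]=9>3: swap v[2],v[5]; hi=4 → [2, 3, 10, 6, 4, 9, 11]
v[mid]=10>3: swap v[2],v[4]; hi=3 → [2, 3, 4, 6, 10, 9, 11]
v[mid]=4>3: swap v[2],v[3]; hi=2 → [2, 3, 6, 4, 10, 9, 11]
v[mid]=6>3: swap v[2],v[2]; hi=1 → [2, 3, 6, 4, 10, 9, 11]
end: lo=1, hi=1; v = [2, 3, 6, 4, 10, 9, 11]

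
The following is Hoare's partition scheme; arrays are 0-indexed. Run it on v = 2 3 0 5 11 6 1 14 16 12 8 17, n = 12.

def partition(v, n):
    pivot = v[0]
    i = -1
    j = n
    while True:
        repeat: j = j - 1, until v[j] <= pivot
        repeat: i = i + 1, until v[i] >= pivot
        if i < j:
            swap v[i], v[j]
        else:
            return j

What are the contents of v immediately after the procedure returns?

1 0 3 5 11 6 2 14 16 12 8 17

pivot=2
j stops at 6 (1), i stops at 0 (2); swap ⇒ 1 3 0 5 11 6 2 14 16 12 8 17
j stops at 2 (0), i stops at 1 (3); swap ⇒ 1 0 3 5 11 6 2 14 16 12 8 17
j stops at 1, i stops at 2; i≥j ⇒ return 1. v=1 0 3 5 11 6 2 14 16 12 8 17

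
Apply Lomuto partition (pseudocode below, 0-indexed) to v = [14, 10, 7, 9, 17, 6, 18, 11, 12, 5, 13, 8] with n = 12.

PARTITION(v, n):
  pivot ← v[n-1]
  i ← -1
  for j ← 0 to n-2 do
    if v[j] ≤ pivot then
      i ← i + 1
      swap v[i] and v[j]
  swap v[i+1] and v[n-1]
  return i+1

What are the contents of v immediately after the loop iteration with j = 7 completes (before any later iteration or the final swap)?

pivot = v[11] = 8; i = -1
j=0: v[0]=14 > 8 → no swap
j=1: v[1]=10 > 8 → no swap
j=2: v[2]=7 ≤ 8 → i=0, swap v[0],v[2] → [7, 10, 14, 9, 17, 6, 18, 11, 12, 5, 13, 8]
j=3: v[3]=9 > 8 → no swap
j=4: v[4]=17 > 8 → no swap
j=5: v[5]=6 ≤ 8 → i=1, swap v[1],v[5] → [7, 6, 14, 9, 17, 10, 18, 11, 12, 5, 13, 8]
j=6: v[6]=18 > 8 → no swap
j=7: v[7]=11 > 8 → no swap
(after j=7) v = [7, 6, 14, 9, 17, 10, 18, 11, 12, 5, 13, 8]

[7, 6, 14, 9, 17, 10, 18, 11, 12, 5, 13, 8]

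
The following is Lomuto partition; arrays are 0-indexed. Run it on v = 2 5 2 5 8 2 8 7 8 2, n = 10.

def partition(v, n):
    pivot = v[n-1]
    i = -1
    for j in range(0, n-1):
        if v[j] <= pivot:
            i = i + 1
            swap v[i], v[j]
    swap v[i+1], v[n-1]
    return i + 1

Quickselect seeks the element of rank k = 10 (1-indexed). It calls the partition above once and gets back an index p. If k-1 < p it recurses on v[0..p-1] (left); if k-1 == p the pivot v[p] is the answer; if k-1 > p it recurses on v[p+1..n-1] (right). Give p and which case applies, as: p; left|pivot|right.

3; right

pivot = v[9] = 2; i = -1
j=0: v[0]=2 ≤ 2 → i=0, swap v[0],v[0] (no change) → 2 5 2 5 8 2 8 7 8 2
j=1: v[1]=5 > 2 → no swap
j=2: v[2]=2 ≤ 2 → i=1, swap v[1],v[2] → 2 2 5 5 8 2 8 7 8 2
j=3: v[3]=5 > 2 → no swap
j=4: v[4]=8 > 2 → no swap
j=5: v[5]=2 ≤ 2 → i=2, swap v[2],v[5] → 2 2 2 5 8 5 8 7 8 2
j=6: v[6]=8 > 2 → no swap
j=7: v[7]=7 > 2 → no swap
j=8: v[8]=8 > 2 → no swap
final swap v[3],v[9] → 2 2 2 2 8 5 8 7 8 5; return 3
p = 3; k-1 = 9 > 3 ⇒ right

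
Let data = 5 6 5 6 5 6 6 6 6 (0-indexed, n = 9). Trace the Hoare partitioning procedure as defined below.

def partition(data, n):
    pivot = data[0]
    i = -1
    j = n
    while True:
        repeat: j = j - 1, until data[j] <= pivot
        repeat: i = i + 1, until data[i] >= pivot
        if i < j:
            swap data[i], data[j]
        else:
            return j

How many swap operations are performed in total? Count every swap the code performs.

pivot = data[0] = 5; i = -1, j = 9
j→4 (data[4]=5≤5), i→0 (data[0]=5≥5); i<j, swap → 5 6 5 6 5 6 6 6 6
j→2 (data[2]=5≤5), i→1 (data[1]=6≥5); i<j, swap → 5 5 6 6 5 6 6 6 6
j→1, i→2; i≥j, return j=1. data = 5 5 6 6 5 6 6 6 6

2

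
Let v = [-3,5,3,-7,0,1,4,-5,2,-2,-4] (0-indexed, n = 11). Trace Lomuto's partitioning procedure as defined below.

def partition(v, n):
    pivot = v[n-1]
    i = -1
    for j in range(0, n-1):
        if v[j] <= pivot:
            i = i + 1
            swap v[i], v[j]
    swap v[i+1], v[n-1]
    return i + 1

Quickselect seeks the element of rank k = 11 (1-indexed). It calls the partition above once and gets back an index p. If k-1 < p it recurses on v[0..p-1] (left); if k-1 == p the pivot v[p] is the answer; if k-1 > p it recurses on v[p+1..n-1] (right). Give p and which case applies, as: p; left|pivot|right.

2; right

pivot = v[10] = -4; i = -1
j=0: v[0]=-3 > -4 → no swap
j=1: v[1]=5 > -4 → no swap
j=2: v[2]=3 > -4 → no swap
j=3: v[3]=-7 ≤ -4 → i=0, swap v[0],v[3] → [-7,5,3,-3,0,1,4,-5,2,-2,-4]
j=4: v[4]=0 > -4 → no swap
j=5: v[5]=1 > -4 → no swap
j=6: v[6]=4 > -4 → no swap
j=7: v[7]=-5 ≤ -4 → i=1, swap v[1],v[7] → [-7,-5,3,-3,0,1,4,5,2,-2,-4]
j=8: v[8]=2 > -4 → no swap
j=9: v[9]=-2 > -4 → no swap
final swap v[2],v[10] → [-7,-5,-4,-3,0,1,4,5,2,-2,3]; return 2
p = 2; k-1 = 10 > 2 ⇒ right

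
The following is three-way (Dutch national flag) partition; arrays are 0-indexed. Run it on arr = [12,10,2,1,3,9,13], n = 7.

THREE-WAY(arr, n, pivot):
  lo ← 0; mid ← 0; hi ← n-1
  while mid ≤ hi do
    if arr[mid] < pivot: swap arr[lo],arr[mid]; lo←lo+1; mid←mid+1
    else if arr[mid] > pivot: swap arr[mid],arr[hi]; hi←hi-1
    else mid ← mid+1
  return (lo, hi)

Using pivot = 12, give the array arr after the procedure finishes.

[10,2,1,3,9,12,13]

pivot = 12; lo=0, mid=0, hi=6
arr[mid]=12=12: mid=1
arr[mid]=10<12: swap arr[0],arr[1]; lo=1,mid=2 → [10,12,2,1,3,9,13]
arr[mid]=2<12: swap arr[1],arr[2]; lo=2,mid=3 → [10,2,12,1,3,9,13]
arr[mid]=1<12: swap arr[2],arr[3]; lo=3,mid=4 → [10,2,1,12,3,9,13]
arr[mid]=3<12: swap arr[3],arr[4]; lo=4,mid=5 → [10,2,1,3,12,9,13]
arr[mid]=9<12: swap arr[4],arr[5]; lo=5,mid=6 → [10,2,1,3,9,12,13]
arr[mid]=13>12: swap arr[6],arr[6]; hi=5 → [10,2,1,3,9,12,13]
end: lo=5, hi=5; arr = [10,2,1,3,9,12,13]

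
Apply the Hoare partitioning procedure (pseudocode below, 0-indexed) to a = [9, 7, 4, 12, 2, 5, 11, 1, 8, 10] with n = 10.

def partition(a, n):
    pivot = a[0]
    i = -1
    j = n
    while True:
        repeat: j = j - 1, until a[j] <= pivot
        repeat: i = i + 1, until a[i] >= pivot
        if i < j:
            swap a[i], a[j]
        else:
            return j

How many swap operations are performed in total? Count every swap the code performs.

pivot=9
j stops at 8 (8), i stops at 0 (9); swap ⇒ [8, 7, 4, 12, 2, 5, 11, 1, 9, 10]
j stops at 7 (1), i stops at 3 (12); swap ⇒ [8, 7, 4, 1, 2, 5, 11, 12, 9, 10]
j stops at 5, i stops at 6; i≥j ⇒ return 5. a=[8, 7, 4, 1, 2, 5, 11, 12, 9, 10]

2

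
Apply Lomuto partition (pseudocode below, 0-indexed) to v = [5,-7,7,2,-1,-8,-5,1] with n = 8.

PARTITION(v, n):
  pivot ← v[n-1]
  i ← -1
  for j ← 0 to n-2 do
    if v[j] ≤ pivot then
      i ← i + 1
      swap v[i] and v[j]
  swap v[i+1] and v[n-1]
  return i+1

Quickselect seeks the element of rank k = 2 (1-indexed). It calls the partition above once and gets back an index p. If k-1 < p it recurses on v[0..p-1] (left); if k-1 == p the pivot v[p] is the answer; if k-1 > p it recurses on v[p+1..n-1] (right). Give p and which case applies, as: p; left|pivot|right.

4; left

pivot=1, i=-1
j=0: 5>1, skip
j=1: -7≤1, i=0, swap(0,1) ⇒ [-7,5,7,2,-1,-8,-5,1]
j=2: 7>1, skip
j=3: 2>1, skip
j=4: -1≤1, i=1, swap(1,4) ⇒ [-7,-1,7,2,5,-8,-5,1]
j=5: -8≤1, i=2, swap(2,5) ⇒ [-7,-1,-8,2,5,7,-5,1]
j=6: -5≤1, i=3, swap(3,6) ⇒ [-7,-1,-8,-5,5,7,2,1]
swap(4,7) ⇒ [-7,-1,-8,-5,1,7,2,5]; return 4
p = 4; k-1 = 1 < 4 ⇒ left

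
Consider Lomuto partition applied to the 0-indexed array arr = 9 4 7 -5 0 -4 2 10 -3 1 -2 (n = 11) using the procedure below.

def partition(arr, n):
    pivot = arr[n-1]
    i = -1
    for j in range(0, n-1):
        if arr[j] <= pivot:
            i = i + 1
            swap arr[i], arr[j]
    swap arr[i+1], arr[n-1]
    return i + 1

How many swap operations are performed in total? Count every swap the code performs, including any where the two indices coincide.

4

pivot = arr[10] = -2; i = -1
j=0: arr[0]=9 > -2 → no swap
j=1: arr[1]=4 > -2 → no swap
j=2: arr[2]=7 > -2 → no swap
j=3: arr[3]=-5 ≤ -2 → i=0, swap arr[0],arr[3] → -5 4 7 9 0 -4 2 10 -3 1 -2
j=4: arr[4]=0 > -2 → no swap
j=5: arr[5]=-4 ≤ -2 → i=1, swap arr[1],arr[5] → -5 -4 7 9 0 4 2 10 -3 1 -2
j=6: arr[6]=2 > -2 → no swap
j=7: arr[7]=10 > -2 → no swap
j=8: arr[8]=-3 ≤ -2 → i=2, swap arr[2],arr[8] → -5 -4 -3 9 0 4 2 10 7 1 -2
j=9: arr[9]=1 > -2 → no swap
final swap arr[3],arr[10] → -5 -4 -3 -2 0 4 2 10 7 1 9; return 3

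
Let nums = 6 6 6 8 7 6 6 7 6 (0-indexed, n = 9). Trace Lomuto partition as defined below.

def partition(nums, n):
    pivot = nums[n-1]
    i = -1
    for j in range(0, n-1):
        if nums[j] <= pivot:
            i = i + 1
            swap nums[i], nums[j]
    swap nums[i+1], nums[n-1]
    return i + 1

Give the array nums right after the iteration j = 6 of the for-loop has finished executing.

6 6 6 6 6 8 7 7 6

pivot=6, i=-1
j=0: 6≤6, i=0, swap(0,0) ⇒ 6 6 6 8 7 6 6 7 6
j=1: 6≤6, i=1, swap(1,1) ⇒ 6 6 6 8 7 6 6 7 6
j=2: 6≤6, i=2, swap(2,2) ⇒ 6 6 6 8 7 6 6 7 6
j=3: 8>6, skip
j=4: 7>6, skip
j=5: 6≤6, i=3, swap(3,5) ⇒ 6 6 6 6 7 8 6 7 6
j=6: 6≤6, i=4, swap(4,6) ⇒ 6 6 6 6 6 8 7 7 6
(after j=6) nums = 6 6 6 6 6 8 7 7 6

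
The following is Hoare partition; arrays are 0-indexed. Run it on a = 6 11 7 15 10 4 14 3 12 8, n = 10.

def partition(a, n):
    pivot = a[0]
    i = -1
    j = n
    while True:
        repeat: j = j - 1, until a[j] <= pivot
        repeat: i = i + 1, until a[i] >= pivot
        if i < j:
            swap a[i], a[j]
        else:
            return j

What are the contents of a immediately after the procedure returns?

pivot = a[0] = 6; i = -1, j = 10
j→7 (a[7]=3≤6), i→0 (a[0]=6≥6); i<j, swap → 3 11 7 15 10 4 14 6 12 8
j→5 (a[5]=4≤6), i→1 (a[1]=11≥6); i<j, swap → 3 4 7 15 10 11 14 6 12 8
j→1, i→2; i≥j, return j=1. a = 3 4 7 15 10 11 14 6 12 8

3 4 7 15 10 11 14 6 12 8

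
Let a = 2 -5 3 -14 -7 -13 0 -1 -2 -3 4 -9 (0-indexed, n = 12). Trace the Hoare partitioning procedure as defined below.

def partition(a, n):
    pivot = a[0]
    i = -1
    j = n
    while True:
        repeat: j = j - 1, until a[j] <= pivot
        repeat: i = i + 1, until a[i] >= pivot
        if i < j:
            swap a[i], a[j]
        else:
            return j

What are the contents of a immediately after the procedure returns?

pivot=2
j stops at 11 (-9), i stops at 0 (2); swap ⇒ -9 -5 3 -14 -7 -13 0 -1 -2 -3 4 2
j stops at 9 (-3), i stops at 2 (3); swap ⇒ -9 -5 -3 -14 -7 -13 0 -1 -2 3 4 2
j stops at 8, i stops at 9; i≥j ⇒ return 8. a=-9 -5 -3 -14 -7 -13 0 -1 -2 3 4 2

-9 -5 -3 -14 -7 -13 0 -1 -2 3 4 2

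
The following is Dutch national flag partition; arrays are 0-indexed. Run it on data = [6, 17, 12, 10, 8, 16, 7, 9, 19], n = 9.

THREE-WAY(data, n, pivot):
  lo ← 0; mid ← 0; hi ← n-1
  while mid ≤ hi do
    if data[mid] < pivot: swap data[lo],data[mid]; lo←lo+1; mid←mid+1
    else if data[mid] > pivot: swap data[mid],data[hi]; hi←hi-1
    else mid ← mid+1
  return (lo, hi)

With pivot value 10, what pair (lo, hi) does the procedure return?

pivot = 10; lo=0, mid=0, hi=8
data[mid]=6<10: swap data[0],data[0]; lo=1,mid=1 → [6, 17, 12, 10, 8, 16, 7, 9, 19]
data[mid]=17>10: swap data[1],data[8]; hi=7 → [6, 19, 12, 10, 8, 16, 7, 9, 17]
data[mid]=19>10: swap data[1],data[7]; hi=6 → [6, 9, 12, 10, 8, 16, 7, 19, 17]
data[mid]=9<10: swap data[1],data[1]; lo=2,mid=2 → [6, 9, 12, 10, 8, 16, 7, 19, 17]
data[mid]=12>10: swap data[2],data[6]; hi=5 → [6, 9, 7, 10, 8, 16, 12, 19, 17]
data[mid]=7<10: swap data[2],data[2]; lo=3,mid=3 → [6, 9, 7, 10, 8, 16, 12, 19, 17]
data[mid]=10=10: mid=4
data[mid]=8<10: swap data[3],data[4]; lo=4,mid=5 → [6, 9, 7, 8, 10, 16, 12, 19, 17]
data[mid]=16>10: swap data[5],data[5]; hi=4 → [6, 9, 7, 8, 10, 16, 12, 19, 17]
end: lo=4, hi=4; data = [6, 9, 7, 8, 10, 16, 12, 19, 17]

(4, 4)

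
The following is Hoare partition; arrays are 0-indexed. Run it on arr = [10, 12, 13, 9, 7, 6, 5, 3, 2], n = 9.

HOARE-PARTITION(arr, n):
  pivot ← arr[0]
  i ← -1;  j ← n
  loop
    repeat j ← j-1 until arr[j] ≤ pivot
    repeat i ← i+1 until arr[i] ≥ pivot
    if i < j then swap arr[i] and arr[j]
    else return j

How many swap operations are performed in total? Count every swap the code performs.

pivot = arr[0] = 10; i = -1, j = 9
j→8 (arr[8]=2≤10), i→0 (arr[0]=10≥10); i<j, swap → [2, 12, 13, 9, 7, 6, 5, 3, 10]
j→7 (arr[7]=3≤10), i→1 (arr[1]=12≥10); i<j, swap → [2, 3, 13, 9, 7, 6, 5, 12, 10]
j→6 (arr[6]=5≤10), i→2 (arr[2]=13≥10); i<j, swap → [2, 3, 5, 9, 7, 6, 13, 12, 10]
j→5, i→6; i≥j, return j=5. arr = [2, 3, 5, 9, 7, 6, 13, 12, 10]

3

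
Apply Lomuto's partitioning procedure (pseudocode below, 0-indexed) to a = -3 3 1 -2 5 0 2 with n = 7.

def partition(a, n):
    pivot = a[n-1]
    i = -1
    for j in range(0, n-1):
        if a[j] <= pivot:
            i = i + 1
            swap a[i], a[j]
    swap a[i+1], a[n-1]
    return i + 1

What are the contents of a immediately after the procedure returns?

pivot = a[6] = 2; i = -1
j=0: a[0]=-3 ≤ 2 → i=0, swap a[0],a[0] (no change) → -3 3 1 -2 5 0 2
j=1: a[1]=3 > 2 → no swap
j=2: a[2]=1 ≤ 2 → i=1, swap a[1],a[2] → -3 1 3 -2 5 0 2
j=3: a[3]=-2 ≤ 2 → i=2, swap a[2],a[3] → -3 1 -2 3 5 0 2
j=4: a[4]=5 > 2 → no swap
j=5: a[5]=0 ≤ 2 → i=3, swap a[3],a[5] → -3 1 -2 0 5 3 2
final swap a[4],a[6] → -3 1 -2 0 2 3 5; return 4

-3 1 -2 0 2 3 5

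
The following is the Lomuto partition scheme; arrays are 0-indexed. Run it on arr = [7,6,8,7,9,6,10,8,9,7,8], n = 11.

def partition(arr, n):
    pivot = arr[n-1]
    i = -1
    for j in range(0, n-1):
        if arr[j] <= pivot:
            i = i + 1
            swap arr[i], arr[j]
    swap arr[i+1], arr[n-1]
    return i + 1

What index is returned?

pivot=8, i=-1
j=0: 7≤8, i=0, swap(0,0) ⇒ [7,6,8,7,9,6,10,8,9,7,8]
j=1: 6≤8, i=1, swap(1,1) ⇒ [7,6,8,7,9,6,10,8,9,7,8]
j=2: 8≤8, i=2, swap(2,2) ⇒ [7,6,8,7,9,6,10,8,9,7,8]
j=3: 7≤8, i=3, swap(3,3) ⇒ [7,6,8,7,9,6,10,8,9,7,8]
j=4: 9>8, skip
j=5: 6≤8, i=4, swap(4,5) ⇒ [7,6,8,7,6,9,10,8,9,7,8]
j=6: 10>8, skip
j=7: 8≤8, i=5, swap(5,7) ⇒ [7,6,8,7,6,8,10,9,9,7,8]
j=8: 9>8, skip
j=9: 7≤8, i=6, swap(6,9) ⇒ [7,6,8,7,6,8,7,9,9,10,8]
swap(7,10) ⇒ [7,6,8,7,6,8,7,8,9,10,9]; return 7

7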